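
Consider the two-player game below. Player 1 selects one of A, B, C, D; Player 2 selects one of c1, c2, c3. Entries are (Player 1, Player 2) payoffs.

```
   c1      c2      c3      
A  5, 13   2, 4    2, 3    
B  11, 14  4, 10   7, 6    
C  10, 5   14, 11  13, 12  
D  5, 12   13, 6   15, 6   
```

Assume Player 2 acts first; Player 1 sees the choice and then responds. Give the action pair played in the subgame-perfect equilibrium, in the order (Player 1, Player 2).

(B, c1)

Solve by backward induction (Player 2 leads).
- c1: BR = B, leader payoff 14.
- c2: BR = C, leader payoff 11.
- c3: BR = D, leader payoff 6.
Maximizing over 14, 11, 6, Player 2 chooses c1. Subgame-perfect outcome: (B, c1) with payoffs (11, 14).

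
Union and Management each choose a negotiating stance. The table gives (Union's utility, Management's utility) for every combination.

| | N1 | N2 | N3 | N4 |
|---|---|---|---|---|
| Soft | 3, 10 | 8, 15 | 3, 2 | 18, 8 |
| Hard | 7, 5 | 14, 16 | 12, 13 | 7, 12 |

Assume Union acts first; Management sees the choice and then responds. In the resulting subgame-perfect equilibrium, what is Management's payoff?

Work backward from Management's decision.
- Soft → Management plays N2 (best of 10, 15, 2, 8); Union gets 8.
- Hard → Management plays N2 (best of 5, 16, 13, 12); Union gets 14.
Union's induced payoffs are 8, 14, so Union commits to Hard. Subgame-perfect outcome: (Hard, N2) with payoffs (14, 16).

16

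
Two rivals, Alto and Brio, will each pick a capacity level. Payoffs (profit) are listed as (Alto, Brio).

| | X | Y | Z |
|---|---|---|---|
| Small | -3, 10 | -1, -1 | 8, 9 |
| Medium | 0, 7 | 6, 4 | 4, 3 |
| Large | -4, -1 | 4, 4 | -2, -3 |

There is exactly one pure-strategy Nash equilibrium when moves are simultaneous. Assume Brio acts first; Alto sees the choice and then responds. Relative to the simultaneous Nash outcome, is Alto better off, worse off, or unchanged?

Backward induction with Brio moving first.
- X: Alto compares -3, 0, -4 and picks Medium; Brio would get 7.
- Y: Alto compares -1, 6, 4 and picks Medium; Brio would get 4.
- Z: Alto compares 8, 4, -2 and picks Small; Brio would get 9.
Brio's induced payoffs are 7, 4, 9, so Brio commits to Z. Subgame-perfect outcome: (Small, Z) with payoffs (8, 9).
For the simultaneous game, intersect best replies.
Alto's best replies: X→Medium; Y→Medium; Z→Small.
Brio's best replies: Small→X; Medium→X; Large→Y.
Only (Medium, X) has each player best-responding; Nash payoffs (0, 7).
Alto earns 8 sequentially versus 0 at the Nash outcome: better off.

better off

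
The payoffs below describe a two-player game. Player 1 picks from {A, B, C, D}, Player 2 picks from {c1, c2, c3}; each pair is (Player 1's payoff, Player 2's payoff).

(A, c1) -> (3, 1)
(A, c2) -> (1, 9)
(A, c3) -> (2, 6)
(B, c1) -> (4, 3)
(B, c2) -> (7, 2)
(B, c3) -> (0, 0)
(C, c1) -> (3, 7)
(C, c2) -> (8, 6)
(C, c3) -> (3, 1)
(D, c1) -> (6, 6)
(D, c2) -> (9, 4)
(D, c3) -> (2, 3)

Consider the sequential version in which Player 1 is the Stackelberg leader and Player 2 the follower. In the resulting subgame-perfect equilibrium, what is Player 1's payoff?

6

Work backward from Player 2's decision.
- A: Player 2 compares 1, 9, 6 and picks c2; Player 1 would get 1.
- B: Player 2 compares 3, 2, 0 and picks c1; Player 1 would get 4.
- C: Player 2 compares 7, 6, 1 and picks c1; Player 1 would get 3.
- D: Player 2 compares 6, 4, 3 and picks c1; Player 1 would get 6.
Among 1, 4, 3, 6, the best is 6 at D. Subgame-perfect outcome: (D, c1) with payoffs (6, 6).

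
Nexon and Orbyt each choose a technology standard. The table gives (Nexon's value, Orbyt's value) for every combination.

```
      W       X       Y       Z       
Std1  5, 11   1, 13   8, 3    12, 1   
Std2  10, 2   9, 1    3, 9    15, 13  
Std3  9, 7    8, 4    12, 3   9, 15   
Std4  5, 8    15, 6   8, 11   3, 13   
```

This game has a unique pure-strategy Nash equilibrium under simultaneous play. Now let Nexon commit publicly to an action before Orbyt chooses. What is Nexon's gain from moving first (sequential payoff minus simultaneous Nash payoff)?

Orbyt best-responds to each possible Nexon move:
- Std1 → Orbyt plays X (best of 11, 13, 3, 1); Nexon gets 1.
- Std2 → Orbyt plays Z (best of 2, 1, 9, 13); Nexon gets 15.
- Std3 → Orbyt plays Z (best of 7, 4, 3, 15); Nexon gets 9.
- Std4 → Orbyt plays Z (best of 8, 6, 11, 13); Nexon gets 3.
Among 1, 15, 9, 3, the best is 15 at Std2. Subgame-perfect outcome: (Std2, Z) with payoffs (15, 13).
For the simultaneous game, intersect best replies.
Nexon's best replies: W→Std2; X→Std4; Y→Std3; Z→Std2.
Orbyt's best replies: Std1→X; Std2→Z; Std3→Z; Std4→Z.
The unique mutual best reply is (Std2, Z), giving (15, 13).
Nexon's commitment gain: 15 − 15 = 0.

0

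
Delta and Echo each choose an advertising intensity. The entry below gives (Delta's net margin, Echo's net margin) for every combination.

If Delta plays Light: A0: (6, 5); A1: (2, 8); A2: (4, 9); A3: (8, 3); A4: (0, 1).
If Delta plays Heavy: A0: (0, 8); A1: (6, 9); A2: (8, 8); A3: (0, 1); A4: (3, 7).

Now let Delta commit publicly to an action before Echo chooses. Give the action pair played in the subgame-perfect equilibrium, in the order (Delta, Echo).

Work backward from Echo's decision.
- Light: BR = A2, leader payoff 4.
- Heavy: BR = A1, leader payoff 6.
Maximizing over 4, 6, Delta chooses Heavy. Subgame-perfect outcome: (Heavy, A1) with payoffs (6, 9).

(Heavy, A1)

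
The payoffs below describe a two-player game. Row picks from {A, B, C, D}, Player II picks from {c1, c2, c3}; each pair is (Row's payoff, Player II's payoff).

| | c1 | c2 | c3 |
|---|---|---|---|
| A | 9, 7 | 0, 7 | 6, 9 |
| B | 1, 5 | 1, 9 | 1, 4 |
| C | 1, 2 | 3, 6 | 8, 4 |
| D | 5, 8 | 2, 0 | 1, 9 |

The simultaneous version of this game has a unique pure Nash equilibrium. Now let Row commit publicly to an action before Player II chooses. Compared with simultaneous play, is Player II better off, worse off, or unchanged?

better off

Solve by backward induction (Row leads).
- A: Player II compares 7, 7, 9 and picks c3; Row would get 6.
- B: Player II compares 5, 9, 4 and picks c2; Row would get 1.
- C: Player II compares 2, 6, 4 and picks c2; Row would get 3.
- D: Player II compares 8, 0, 9 and picks c3; Row would get 1.
Among 6, 1, 3, 1, the best is 6 at A. Subgame-perfect outcome: (A, c3) with payoffs (6, 9).
Under simultaneous play:
Row's best replies: c1→A; c2→C; c3→C.
Player II's best replies: A→c3; B→c2; C→c2; D→c3.
The unique mutual best reply is (C, c2), giving (3, 6).
Player II earns 9 sequentially versus 6 at the Nash outcome: better off.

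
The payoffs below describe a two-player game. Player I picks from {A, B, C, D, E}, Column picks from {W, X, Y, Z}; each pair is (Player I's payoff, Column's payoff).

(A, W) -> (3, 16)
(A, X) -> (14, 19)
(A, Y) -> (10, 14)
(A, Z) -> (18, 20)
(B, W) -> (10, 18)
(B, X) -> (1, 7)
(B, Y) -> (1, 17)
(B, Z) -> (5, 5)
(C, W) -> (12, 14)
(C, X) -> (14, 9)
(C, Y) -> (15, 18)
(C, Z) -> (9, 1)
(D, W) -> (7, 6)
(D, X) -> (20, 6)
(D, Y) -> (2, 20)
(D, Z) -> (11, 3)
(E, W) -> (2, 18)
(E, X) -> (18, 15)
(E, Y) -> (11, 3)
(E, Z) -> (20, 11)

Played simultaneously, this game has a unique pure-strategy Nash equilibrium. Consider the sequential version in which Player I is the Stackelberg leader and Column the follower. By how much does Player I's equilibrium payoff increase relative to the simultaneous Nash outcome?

Column best-responds to each possible Player I move:
- A: Column compares 16, 19, 14, 20 and picks Z; Player I would get 18.
- B: Column compares 18, 7, 17, 5 and picks W; Player I would get 10.
- C: Column compares 14, 9, 18, 1 and picks Y; Player I would get 15.
- D: Column compares 6, 6, 20, 3 and picks Y; Player I would get 2.
- E: Column compares 18, 15, 3, 11 and picks W; Player I would get 2.
Maximizing over 18, 10, 15, 2, 2, Player I chooses A. Subgame-perfect outcome: (A, Z) with payoffs (18, 20).
Under simultaneous play:
Player I's best replies: W→C; X→D; Y→C; Z→E.
Column's best replies: A→Z; B→W; C→Y; D→Y; E→W.
The unique mutual best reply is (C, Y), giving (15, 18).
Player I's commitment gain: 18 − 15 = 3.

3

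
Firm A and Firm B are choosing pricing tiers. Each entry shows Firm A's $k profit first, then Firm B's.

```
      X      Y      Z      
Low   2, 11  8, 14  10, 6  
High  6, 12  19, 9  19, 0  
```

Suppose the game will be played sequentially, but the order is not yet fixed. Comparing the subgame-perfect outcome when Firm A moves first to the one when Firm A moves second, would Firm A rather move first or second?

If Firm A leads: Firm B's best replies are Low→Y, High→X; Firm A's induced payoffs 8, 6; outcome (Low, Y), payoffs (8, 14).
If Firm B leads: Firm A's best replies are X→High, Y→High, Z→High; Firm B's induced payoffs 12, 9, 0; outcome (High, X), payoffs (6, 12).
Firm A gets 8 moving first and 6 moving second, so Firm A prefers to move first.

first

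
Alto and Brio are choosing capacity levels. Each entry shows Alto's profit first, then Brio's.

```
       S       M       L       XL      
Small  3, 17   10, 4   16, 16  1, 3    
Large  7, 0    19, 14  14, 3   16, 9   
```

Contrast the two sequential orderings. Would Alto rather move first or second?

If Alto leads: Brio's best replies are Small→S, Large→M; Alto's induced payoffs 3, 19; outcome (Large, M), payoffs (19, 14).
If Brio leads: Alto's best replies are S→Large, M→Large, L→Small, XL→Large; Brio's induced payoffs 0, 14, 16, 9; outcome (Small, L), payoffs (16, 16).
Alto gets 19 moving first and 16 moving second, so Alto prefers to move first.

first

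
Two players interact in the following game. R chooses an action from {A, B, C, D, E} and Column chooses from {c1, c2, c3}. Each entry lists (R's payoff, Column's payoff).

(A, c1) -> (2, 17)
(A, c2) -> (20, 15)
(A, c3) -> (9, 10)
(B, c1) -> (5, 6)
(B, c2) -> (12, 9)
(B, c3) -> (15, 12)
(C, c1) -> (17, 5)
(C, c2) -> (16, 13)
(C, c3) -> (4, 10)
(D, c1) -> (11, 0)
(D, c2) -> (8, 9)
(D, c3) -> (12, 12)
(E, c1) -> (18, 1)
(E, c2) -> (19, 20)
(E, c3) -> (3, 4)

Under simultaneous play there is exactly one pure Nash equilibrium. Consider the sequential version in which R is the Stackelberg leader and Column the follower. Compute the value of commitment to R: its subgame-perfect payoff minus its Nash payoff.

Solve by backward induction (R leads).
- A: BR = c1, leader payoff 2.
- B: BR = c3, leader payoff 15.
- C: BR = c2, leader payoff 16.
- D: BR = c3, leader payoff 12.
- E: BR = c2, leader payoff 19.
Maximizing over 2, 15, 16, 12, 19, R chooses E. Subgame-perfect outcome: (E, c2) with payoffs (19, 20).
Now find the simultaneous Nash equilibrium.
R's best replies: c1→E; c2→A; c3→B.
Column's best replies: A→c1; B→c3; C→c2; D→c3; E→c2.
The unique mutual best reply is (B, c3), giving (15, 12).
R's commitment gain: 19 − 15 = 4.

4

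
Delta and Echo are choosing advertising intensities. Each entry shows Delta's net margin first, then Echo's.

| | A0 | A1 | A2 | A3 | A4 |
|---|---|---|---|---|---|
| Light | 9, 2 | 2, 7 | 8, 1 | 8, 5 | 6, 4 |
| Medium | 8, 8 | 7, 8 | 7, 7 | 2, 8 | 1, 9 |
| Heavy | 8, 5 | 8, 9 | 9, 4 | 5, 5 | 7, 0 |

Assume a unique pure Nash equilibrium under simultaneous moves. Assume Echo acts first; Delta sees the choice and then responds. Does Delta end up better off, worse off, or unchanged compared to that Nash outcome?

unchanged

Work backward from Delta's decision.
- A0 → Delta plays Light (best of 9, 8, 8); Echo gets 2.
- A1 → Delta plays Heavy (best of 2, 7, 8); Echo gets 9.
- A2 → Delta plays Heavy (best of 8, 7, 9); Echo gets 4.
- A3 → Delta plays Light (best of 8, 2, 5); Echo gets 5.
- A4 → Delta plays Heavy (best of 6, 1, 7); Echo gets 0.
Echo's induced payoffs are 2, 9, 4, 5, 0, so Echo commits to A1. Subgame-perfect outcome: (Heavy, A1) with payoffs (8, 9).
Under simultaneous play:
Delta's best replies: A0→Light; A1→Heavy; A2→Heavy; A3→Light; A4→Heavy.
Echo's best replies: Light→A1; Medium→A4; Heavy→A1.
The unique mutual best reply is (Heavy, A1), giving (8, 9).
Delta earns 8 sequentially versus 8 at the Nash outcome: unchanged.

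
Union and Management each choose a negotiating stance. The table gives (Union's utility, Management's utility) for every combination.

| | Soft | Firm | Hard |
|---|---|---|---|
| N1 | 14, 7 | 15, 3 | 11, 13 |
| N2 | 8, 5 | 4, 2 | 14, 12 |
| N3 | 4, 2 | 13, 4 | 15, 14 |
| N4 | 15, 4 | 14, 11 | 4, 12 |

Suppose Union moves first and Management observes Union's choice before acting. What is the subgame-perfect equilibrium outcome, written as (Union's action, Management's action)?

Solve by backward induction (Union leads).
- N1 → Management plays Hard (best of 7, 3, 13); Union gets 11.
- N2 → Management plays Hard (best of 5, 2, 12); Union gets 14.
- N3 → Management plays Hard (best of 2, 4, 14); Union gets 15.
- N4 → Management plays Hard (best of 4, 11, 12); Union gets 4.
Union's induced payoffs are 11, 14, 15, 4, so Union commits to N3. Subgame-perfect outcome: (N3, Hard) with payoffs (15, 14).

(N3, Hard)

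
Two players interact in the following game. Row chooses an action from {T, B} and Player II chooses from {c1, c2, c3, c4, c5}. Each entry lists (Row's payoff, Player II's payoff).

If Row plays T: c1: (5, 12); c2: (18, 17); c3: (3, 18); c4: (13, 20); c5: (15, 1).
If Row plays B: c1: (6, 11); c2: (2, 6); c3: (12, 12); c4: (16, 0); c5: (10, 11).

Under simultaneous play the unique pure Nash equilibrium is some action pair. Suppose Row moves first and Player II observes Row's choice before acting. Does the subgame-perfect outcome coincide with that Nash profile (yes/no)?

Work backward from Player II's decision.
- T: Player II compares 12, 17, 18, 20, 1 and picks c4; Row would get 13.
- B: Player II compares 11, 6, 12, 0, 11 and picks c3; Row would get 12.
Among 13, 12, the best is 13 at T. Subgame-perfect outcome: (T, c4) with payoffs (13, 20).
Now find the simultaneous Nash equilibrium.
Row's best replies: c1→B; c2→T; c3→B; c4→B; c5→T.
Player II's best replies: T→c4; B→c3.
The unique mutual best reply is (B, c3), giving (12, 12).
Sequential outcome (T, c4) differs from the Nash profile (B, c3).

no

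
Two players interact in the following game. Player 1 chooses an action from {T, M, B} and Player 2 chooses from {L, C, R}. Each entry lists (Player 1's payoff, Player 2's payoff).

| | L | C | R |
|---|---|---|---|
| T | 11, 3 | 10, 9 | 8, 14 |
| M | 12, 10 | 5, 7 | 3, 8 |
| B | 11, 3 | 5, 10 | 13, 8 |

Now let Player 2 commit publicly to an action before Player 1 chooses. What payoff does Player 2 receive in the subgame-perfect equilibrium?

Work backward from Player 1's decision.
- L → Player 1 plays M (best of 11, 12, 11); Player 2 gets 10.
- C → Player 1 plays T (best of 10, 5, 5); Player 2 gets 9.
- R → Player 1 plays B (best of 8, 3, 13); Player 2 gets 8.
Among 10, 9, 8, the best is 10 at L. Subgame-perfect outcome: (M, L) with payoffs (12, 10).

10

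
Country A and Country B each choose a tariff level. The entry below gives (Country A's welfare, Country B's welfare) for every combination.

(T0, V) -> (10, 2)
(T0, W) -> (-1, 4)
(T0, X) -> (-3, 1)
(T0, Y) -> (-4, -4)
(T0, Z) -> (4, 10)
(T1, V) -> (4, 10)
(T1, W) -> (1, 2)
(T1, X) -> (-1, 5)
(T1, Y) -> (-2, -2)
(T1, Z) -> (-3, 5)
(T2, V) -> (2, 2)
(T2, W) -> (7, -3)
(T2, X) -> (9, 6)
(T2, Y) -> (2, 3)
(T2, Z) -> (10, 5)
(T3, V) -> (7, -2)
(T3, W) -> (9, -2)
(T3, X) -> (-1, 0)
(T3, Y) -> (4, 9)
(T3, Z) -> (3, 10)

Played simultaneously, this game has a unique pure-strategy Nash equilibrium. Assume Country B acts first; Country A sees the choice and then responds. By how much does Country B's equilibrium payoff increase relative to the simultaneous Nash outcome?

Solve by backward induction (Country B leads).
- V: Country A compares 10, 4, 2, 7 and picks T0; Country B would get 2.
- W: Country A compares -1, 1, 7, 9 and picks T3; Country B would get -2.
- X: Country A compares -3, -1, 9, -1 and picks T2; Country B would get 6.
- Y: Country A compares -4, -2, 2, 4 and picks T3; Country B would get 9.
- Z: Country A compares 4, -3, 10, 3 and picks T2; Country B would get 5.
Maximizing over 2, -2, 6, 9, 5, Country B chooses Y. Subgame-perfect outcome: (T3, Y) with payoffs (4, 9).
Now find the simultaneous Nash equilibrium.
Country A's best replies: V→T0; W→T3; X→T2; Y→T3; Z→T2.
Country B's best replies: T0→Z; T1→V; T2→X; T3→Z.
Only (T2, X) has each player best-responding; Nash payoffs (9, 6).
Country B's commitment gain: 9 − 6 = 3.

3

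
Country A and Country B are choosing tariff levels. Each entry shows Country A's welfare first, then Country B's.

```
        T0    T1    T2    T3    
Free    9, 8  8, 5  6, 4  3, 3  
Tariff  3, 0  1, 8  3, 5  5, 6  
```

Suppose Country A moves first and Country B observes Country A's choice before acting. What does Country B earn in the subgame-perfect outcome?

8

Solve by backward induction (Country A leads).
- Free: BR = T0, leader payoff 9.
- Tariff: BR = T1, leader payoff 1.
Maximizing over 9, 1, Country A chooses Free. Subgame-perfect outcome: (Free, T0) with payoffs (9, 8).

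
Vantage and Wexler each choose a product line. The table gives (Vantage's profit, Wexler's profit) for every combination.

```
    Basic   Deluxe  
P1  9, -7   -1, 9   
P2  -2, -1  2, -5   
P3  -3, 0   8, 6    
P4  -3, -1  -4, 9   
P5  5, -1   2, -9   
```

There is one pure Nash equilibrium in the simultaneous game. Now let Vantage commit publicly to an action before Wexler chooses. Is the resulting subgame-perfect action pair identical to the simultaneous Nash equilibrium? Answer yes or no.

yes

Wexler best-responds to each possible Vantage move:
- P1 → Wexler plays Deluxe (best of -7, 9); Vantage gets -1.
- P2 → Wexler plays Basic (best of -1, -5); Vantage gets -2.
- P3 → Wexler plays Deluxe (best of 0, 6); Vantage gets 8.
- P4 → Wexler plays Deluxe (best of -1, 9); Vantage gets -4.
- P5 → Wexler plays Basic (best of -1, -9); Vantage gets 5.
Maximizing over -1, -2, 8, -4, 5, Vantage chooses P3. Subgame-perfect outcome: (P3, Deluxe) with payoffs (8, 6).
For the simultaneous game, intersect best replies.
Vantage's best replies: Basic→P1; Deluxe→P3.
Wexler's best replies: P1→Deluxe; P2→Basic; P3→Deluxe; P4→Deluxe; P5→Basic.
Only (P3, Deluxe) has each player best-responding; Nash payoffs (8, 6).
Sequential outcome (P3, Deluxe) coincides with the Nash profile (P3, Deluxe).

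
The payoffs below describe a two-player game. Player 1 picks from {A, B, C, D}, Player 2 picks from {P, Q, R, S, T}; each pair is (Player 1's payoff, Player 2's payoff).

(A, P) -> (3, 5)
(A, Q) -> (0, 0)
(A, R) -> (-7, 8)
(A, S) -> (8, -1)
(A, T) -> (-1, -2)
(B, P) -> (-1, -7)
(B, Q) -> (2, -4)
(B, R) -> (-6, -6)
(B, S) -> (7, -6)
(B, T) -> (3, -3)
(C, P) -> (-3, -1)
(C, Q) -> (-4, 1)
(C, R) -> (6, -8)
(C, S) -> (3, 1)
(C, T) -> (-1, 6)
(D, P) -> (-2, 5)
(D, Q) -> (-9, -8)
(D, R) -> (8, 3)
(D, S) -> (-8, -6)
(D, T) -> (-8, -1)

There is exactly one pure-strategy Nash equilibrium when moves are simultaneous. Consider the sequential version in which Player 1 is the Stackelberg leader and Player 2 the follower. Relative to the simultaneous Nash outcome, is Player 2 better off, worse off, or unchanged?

Work backward from Player 2's decision.
- A → Player 2 plays R (best of 5, 0, 8, -1, -2); Player 1 gets -7.
- B → Player 2 plays T (best of -7, -4, -6, -6, -3); Player 1 gets 3.
- C → Player 2 plays T (best of -1, 1, -8, 1, 6); Player 1 gets -1.
- D → Player 2 plays P (best of 5, -8, 3, -6, -1); Player 1 gets -2.
Player 1's induced payoffs are -7, 3, -1, -2, so Player 1 commits to B. Subgame-perfect outcome: (B, T) with payoffs (3, -3).
For the simultaneous game, intersect best replies.
Player 1's best replies: P→A; Q→B; R→D; S→A; T→B.
Player 2's best replies: A→R; B→T; C→T; D→P.
Only (B, T) has each player best-responding; Nash payoffs (3, -3).
Player 2 earns -3 sequentially versus -3 at the Nash outcome: unchanged.

unchanged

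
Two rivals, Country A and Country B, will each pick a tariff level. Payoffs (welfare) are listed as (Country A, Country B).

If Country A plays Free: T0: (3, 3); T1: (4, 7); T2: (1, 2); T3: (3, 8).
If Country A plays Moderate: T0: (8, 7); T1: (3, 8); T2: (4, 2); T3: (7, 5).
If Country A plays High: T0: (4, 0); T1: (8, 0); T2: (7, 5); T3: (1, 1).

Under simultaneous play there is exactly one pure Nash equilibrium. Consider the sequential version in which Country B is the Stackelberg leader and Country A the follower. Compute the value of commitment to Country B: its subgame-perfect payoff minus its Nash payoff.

Work backward from Country A's decision.
- T0 → Country A plays Moderate (best of 3, 8, 4); Country B gets 7.
- T1 → Country A plays High (best of 4, 3, 8); Country B gets 0.
- T2 → Country A plays High (best of 1, 4, 7); Country B gets 5.
- T3 → Country A plays Moderate (best of 3, 7, 1); Country B gets 5.
Maximizing over 7, 0, 5, 5, Country B chooses T0. Subgame-perfect outcome: (Moderate, T0) with payoffs (8, 7).
Now find the simultaneous Nash equilibrium.
Country A's best replies: T0→Moderate; T1→High; T2→High; T3→Moderate.
Country B's best replies: Free→T3; Moderate→T1; High→T2.
Only (High, T2) has each player best-responding; Nash payoffs (7, 5).
Country B's commitment gain: 7 − 5 = 2.

2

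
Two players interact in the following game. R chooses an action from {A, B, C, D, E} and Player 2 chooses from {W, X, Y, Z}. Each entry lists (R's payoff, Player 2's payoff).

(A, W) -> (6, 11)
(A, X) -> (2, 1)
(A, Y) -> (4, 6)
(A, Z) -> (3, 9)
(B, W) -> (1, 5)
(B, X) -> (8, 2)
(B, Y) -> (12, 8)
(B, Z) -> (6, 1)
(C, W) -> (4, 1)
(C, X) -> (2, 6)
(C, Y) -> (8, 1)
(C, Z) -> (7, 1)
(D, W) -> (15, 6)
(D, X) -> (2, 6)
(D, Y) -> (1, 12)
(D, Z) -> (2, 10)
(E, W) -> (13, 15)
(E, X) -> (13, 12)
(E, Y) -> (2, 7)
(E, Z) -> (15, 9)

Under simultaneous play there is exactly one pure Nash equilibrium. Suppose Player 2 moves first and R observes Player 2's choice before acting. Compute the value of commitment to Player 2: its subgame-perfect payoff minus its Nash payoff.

R best-responds to each possible Player 2 move:
- W → R plays D (best of 6, 1, 4, 15, 13); Player 2 gets 6.
- X → R plays E (best of 2, 8, 2, 2, 13); Player 2 gets 12.
- Y → R plays B (best of 4, 12, 8, 1, 2); Player 2 gets 8.
- Z → R plays E (best of 3, 6, 7, 2, 15); Player 2 gets 9.
Player 2's induced payoffs are 6, 12, 8, 9, so Player 2 commits to X. Subgame-perfect outcome: (E, X) with payoffs (13, 12).
For the simultaneous game, intersect best replies.
R's best replies: W→D; X→E; Y→B; Z→E.
Player 2's best replies: A→W; B→Y; C→X; D→Y; E→W.
The unique mutual best reply is (B, Y), giving (12, 8).
Player 2's commitment gain: 12 − 8 = 4.

4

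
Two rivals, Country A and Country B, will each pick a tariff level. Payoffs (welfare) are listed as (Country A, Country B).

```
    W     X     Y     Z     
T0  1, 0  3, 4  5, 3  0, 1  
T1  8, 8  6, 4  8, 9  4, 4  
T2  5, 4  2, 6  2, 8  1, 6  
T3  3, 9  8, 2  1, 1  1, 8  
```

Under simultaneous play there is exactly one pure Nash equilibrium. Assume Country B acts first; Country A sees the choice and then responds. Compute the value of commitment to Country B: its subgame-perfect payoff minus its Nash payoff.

Country A best-responds to each possible Country B move:
- W: Country A compares 1, 8, 5, 3 and picks T1; Country B would get 8.
- X: Country A compares 3, 6, 2, 8 and picks T3; Country B would get 2.
- Y: Country A compares 5, 8, 2, 1 and picks T1; Country B would get 9.
- Z: Country A compares 0, 4, 1, 1 and picks T1; Country B would get 4.
Among 8, 2, 9, 4, the best is 9 at Y. Subgame-perfect outcome: (T1, Y) with payoffs (8, 9).
Now find the simultaneous Nash equilibrium.
Country A's best replies: W→T1; X→T3; Y→T1; Z→T1.
Country B's best replies: T0→X; T1→Y; T2→Y; T3→W.
Only (T1, Y) has each player best-responding; Nash payoffs (8, 9).
Country B's commitment gain: 9 − 9 = 0.

0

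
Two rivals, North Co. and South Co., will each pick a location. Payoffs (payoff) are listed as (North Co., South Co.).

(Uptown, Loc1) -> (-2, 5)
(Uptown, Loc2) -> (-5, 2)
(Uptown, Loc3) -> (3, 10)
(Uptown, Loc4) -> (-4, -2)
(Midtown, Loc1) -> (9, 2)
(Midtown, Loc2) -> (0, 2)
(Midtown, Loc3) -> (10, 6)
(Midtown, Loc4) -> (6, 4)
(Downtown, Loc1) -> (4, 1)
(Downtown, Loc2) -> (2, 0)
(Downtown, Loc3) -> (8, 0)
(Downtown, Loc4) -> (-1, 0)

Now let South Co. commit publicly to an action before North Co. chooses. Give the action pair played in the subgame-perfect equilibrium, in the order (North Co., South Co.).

(Midtown, Loc3)

Solve by backward induction (South Co. leads).
- Loc1: North Co. compares -2, 9, 4 and picks Midtown; South Co. would get 2.
- Loc2: North Co. compares -5, 0, 2 and picks Downtown; South Co. would get 0.
- Loc3: North Co. compares 3, 10, 8 and picks Midtown; South Co. would get 6.
- Loc4: North Co. compares -4, 6, -1 and picks Midtown; South Co. would get 4.
Maximizing over 2, 0, 6, 4, South Co. chooses Loc3. Subgame-perfect outcome: (Midtown, Loc3) with payoffs (10, 6).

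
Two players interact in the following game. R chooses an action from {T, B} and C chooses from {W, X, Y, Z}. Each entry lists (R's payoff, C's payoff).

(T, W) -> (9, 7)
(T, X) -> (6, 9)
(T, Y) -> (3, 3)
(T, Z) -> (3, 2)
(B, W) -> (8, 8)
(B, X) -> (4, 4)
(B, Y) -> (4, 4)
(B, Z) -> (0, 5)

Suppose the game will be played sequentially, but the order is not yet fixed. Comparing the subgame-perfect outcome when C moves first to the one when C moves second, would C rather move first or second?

first

If R leads: C's best replies are T→X, B→W; R's induced payoffs 6, 8; outcome (B, W), payoffs (8, 8).
If C leads: R's best replies are W→T, X→T, Y→B, Z→T; C's induced payoffs 7, 9, 4, 2; outcome (T, X), payoffs (6, 9).
C gets 9 moving first and 8 moving second, so C prefers to move first.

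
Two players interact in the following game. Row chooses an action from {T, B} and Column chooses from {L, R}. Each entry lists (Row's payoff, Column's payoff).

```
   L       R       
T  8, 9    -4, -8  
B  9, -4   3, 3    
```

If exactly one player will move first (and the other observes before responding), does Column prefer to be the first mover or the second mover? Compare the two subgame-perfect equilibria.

If Row leads: Column's best replies are T→L, B→R; Row's induced payoffs 8, 3; outcome (T, L), payoffs (8, 9).
If Column leads: Row's best replies are L→B, R→B; Column's induced payoffs -4, 3; outcome (B, R), payoffs (3, 3).
Column gets 3 moving first and 9 moving second, so Column prefers to move second.

second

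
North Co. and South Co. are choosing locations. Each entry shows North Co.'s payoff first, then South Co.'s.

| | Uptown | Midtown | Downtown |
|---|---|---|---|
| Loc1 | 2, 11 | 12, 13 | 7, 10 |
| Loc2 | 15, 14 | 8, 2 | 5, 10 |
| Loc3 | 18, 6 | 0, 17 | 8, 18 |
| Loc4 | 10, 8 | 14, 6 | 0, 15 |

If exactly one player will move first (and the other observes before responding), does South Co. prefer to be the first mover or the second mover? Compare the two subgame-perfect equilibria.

first

If North Co. leads: South Co.'s best replies are Loc1→Midtown, Loc2→Uptown, Loc3→Downtown, Loc4→Downtown; North Co.'s induced payoffs 12, 15, 8, 0; outcome (Loc2, Uptown), payoffs (15, 14).
If South Co. leads: North Co.'s best replies are Uptown→Loc3, Midtown→Loc4, Downtown→Loc3; South Co.'s induced payoffs 6, 6, 18; outcome (Loc3, Downtown), payoffs (8, 18).
South Co. gets 18 moving first and 14 moving second, so South Co. prefers to move first.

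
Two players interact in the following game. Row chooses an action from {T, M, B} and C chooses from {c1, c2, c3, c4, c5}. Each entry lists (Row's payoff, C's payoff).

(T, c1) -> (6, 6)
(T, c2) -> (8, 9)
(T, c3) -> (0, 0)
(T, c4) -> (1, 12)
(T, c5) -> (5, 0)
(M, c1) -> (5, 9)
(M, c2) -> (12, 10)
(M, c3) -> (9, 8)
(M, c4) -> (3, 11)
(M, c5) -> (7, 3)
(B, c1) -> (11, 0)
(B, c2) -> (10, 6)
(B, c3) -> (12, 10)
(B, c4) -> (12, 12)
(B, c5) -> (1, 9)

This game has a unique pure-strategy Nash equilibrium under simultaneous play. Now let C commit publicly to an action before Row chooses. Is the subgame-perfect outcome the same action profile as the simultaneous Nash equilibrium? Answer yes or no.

yes

Backward induction with C moving first.
- c1 → Row plays B (best of 6, 5, 11); C gets 0.
- c2 → Row plays M (best of 8, 12, 10); C gets 10.
- c3 → Row plays B (best of 0, 9, 12); C gets 10.
- c4 → Row plays B (best of 1, 3, 12); C gets 12.
- c5 → Row plays M (best of 5, 7, 1); C gets 3.
Maximizing over 0, 10, 10, 12, 3, C chooses c4. Subgame-perfect outcome: (B, c4) with payoffs (12, 12).
For the simultaneous game, intersect best replies.
Row's best replies: c1→B; c2→M; c3→B; c4→B; c5→M.
C's best replies: T→c4; M→c4; B→c4.
The unique mutual best reply is (B, c4), giving (12, 12).
Sequential outcome (B, c4) coincides with the Nash profile (B, c4).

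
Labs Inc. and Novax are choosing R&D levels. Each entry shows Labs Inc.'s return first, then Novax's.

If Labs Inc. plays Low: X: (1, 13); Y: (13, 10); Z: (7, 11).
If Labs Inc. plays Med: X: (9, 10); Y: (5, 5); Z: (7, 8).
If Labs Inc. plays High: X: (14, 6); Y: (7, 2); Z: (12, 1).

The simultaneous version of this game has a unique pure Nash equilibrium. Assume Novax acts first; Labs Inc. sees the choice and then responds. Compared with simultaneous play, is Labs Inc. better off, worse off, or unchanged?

worse off

Labs Inc. best-responds to each possible Novax move:
- X: Labs Inc. compares 1, 9, 14 and picks High; Novax would get 6.
- Y: Labs Inc. compares 13, 5, 7 and picks Low; Novax would get 10.
- Z: Labs Inc. compares 7, 7, 12 and picks High; Novax would get 1.
Novax's induced payoffs are 6, 10, 1, so Novax commits to Y. Subgame-perfect outcome: (Low, Y) with payoffs (13, 10).
For the simultaneous game, intersect best replies.
Labs Inc.'s best replies: X→High; Y→Low; Z→High.
Novax's best replies: Low→X; Med→X; High→X.
The unique mutual best reply is (High, X), giving (14, 6).
Labs Inc. earns 13 sequentially versus 14 at the Nash outcome: worse off.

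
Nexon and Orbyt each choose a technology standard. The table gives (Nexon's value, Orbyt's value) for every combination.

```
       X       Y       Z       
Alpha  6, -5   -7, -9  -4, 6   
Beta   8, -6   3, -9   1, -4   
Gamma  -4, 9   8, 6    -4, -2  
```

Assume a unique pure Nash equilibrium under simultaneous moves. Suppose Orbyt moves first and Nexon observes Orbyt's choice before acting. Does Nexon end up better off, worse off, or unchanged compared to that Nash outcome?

Work backward from Nexon's decision.
- X → Nexon plays Beta (best of 6, 8, -4); Orbyt gets -6.
- Y → Nexon plays Gamma (best of -7, 3, 8); Orbyt gets 6.
- Z → Nexon plays Beta (best of -4, 1, -4); Orbyt gets -4.
Orbyt's induced payoffs are -6, 6, -4, so Orbyt commits to Y. Subgame-perfect outcome: (Gamma, Y) with payoffs (8, 6).
Under simultaneous play:
Nexon's best replies: X→Beta; Y→Gamma; Z→Beta.
Orbyt's best replies: Alpha→Z; Beta→Z; Gamma→X.
Only (Beta, Z) has each player best-responding; Nash payoffs (1, -4).
Nexon earns 8 sequentially versus 1 at the Nash outcome: better off.

better off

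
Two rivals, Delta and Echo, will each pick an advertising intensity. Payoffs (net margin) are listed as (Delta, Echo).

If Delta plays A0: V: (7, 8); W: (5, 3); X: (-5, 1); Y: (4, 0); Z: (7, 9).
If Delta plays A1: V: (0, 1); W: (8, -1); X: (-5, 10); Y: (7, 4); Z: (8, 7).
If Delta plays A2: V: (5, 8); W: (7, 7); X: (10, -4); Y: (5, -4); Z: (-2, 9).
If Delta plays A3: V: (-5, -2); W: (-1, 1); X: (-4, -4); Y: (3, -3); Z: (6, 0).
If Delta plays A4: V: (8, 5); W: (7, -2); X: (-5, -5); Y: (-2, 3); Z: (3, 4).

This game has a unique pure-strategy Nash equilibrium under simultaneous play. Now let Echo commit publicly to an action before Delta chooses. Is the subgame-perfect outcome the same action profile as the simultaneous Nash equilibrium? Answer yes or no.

no

Work backward from Delta's decision.
- V: Delta compares 7, 0, 5, -5, 8 and picks A4; Echo would get 5.
- W: Delta compares 5, 8, 7, -1, 7 and picks A1; Echo would get -1.
- X: Delta compares -5, -5, 10, -4, -5 and picks A2; Echo would get -4.
- Y: Delta compares 4, 7, 5, 3, -2 and picks A1; Echo would get 4.
- Z: Delta compares 7, 8, -2, 6, 3 and picks A1; Echo would get 7.
Maximizing over 5, -1, -4, 4, 7, Echo chooses Z. Subgame-perfect outcome: (A1, Z) with payoffs (8, 7).
Under simultaneous play:
Delta's best replies: V→A4; W→A1; X→A2; Y→A1; Z→A1.
Echo's best replies: A0→Z; A1→X; A2→Z; A3→W; A4→V.
Only (A4, V) has each player best-responding; Nash payoffs (8, 5).
Sequential outcome (A1, Z) differs from the Nash profile (A4, V).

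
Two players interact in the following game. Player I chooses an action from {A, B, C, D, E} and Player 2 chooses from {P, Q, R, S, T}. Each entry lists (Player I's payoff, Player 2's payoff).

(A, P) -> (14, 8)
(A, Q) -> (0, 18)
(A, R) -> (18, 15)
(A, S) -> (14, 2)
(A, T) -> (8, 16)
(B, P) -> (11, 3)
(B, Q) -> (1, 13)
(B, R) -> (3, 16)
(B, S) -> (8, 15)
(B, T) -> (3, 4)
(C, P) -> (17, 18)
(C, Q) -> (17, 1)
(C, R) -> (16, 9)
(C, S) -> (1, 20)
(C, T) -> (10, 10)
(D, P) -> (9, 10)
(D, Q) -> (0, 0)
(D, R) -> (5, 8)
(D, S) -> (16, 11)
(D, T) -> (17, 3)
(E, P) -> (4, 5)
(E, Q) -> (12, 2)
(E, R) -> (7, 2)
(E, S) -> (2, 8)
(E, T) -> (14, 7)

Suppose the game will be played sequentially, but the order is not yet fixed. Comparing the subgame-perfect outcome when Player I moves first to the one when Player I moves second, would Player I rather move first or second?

second

If Player I leads: Player 2's best replies are A→Q, B→R, C→S, D→S, E→S; Player I's induced payoffs 0, 3, 1, 16, 2; outcome (D, S), payoffs (16, 11).
If Player 2 leads: Player I's best replies are P→C, Q→C, R→A, S→D, T→D; Player 2's induced payoffs 18, 1, 15, 11, 3; outcome (C, P), payoffs (17, 18).
Player I gets 16 moving first and 17 moving second, so Player I prefers to move second.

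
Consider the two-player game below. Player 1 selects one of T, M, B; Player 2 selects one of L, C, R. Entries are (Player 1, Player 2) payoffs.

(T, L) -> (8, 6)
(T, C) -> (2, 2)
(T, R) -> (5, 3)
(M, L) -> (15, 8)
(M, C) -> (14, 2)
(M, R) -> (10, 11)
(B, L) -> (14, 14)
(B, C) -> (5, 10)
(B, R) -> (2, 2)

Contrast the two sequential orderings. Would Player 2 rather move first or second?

If Player 1 leads: Player 2's best replies are T→L, M→R, B→L; Player 1's induced payoffs 8, 10, 14; outcome (B, L), payoffs (14, 14).
If Player 2 leads: Player 1's best replies are L→M, C→M, R→M; Player 2's induced payoffs 8, 2, 11; outcome (M, R), payoffs (10, 11).
Player 2 gets 11 moving first and 14 moving second, so Player 2 prefers to move second.

second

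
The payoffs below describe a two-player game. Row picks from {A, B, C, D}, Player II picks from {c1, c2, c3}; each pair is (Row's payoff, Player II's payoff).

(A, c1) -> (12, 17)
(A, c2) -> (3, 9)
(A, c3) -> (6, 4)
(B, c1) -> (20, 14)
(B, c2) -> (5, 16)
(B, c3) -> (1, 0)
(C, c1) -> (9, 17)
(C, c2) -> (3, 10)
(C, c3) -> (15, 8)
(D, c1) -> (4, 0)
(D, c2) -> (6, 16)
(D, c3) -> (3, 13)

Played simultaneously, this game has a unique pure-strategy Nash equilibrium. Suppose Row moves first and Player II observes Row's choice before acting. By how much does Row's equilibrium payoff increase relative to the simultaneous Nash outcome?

Backward induction with Row moving first.
- A: Player II compares 17, 9, 4 and picks c1; Row would get 12.
- B: Player II compares 14, 16, 0 and picks c2; Row would get 5.
- C: Player II compares 17, 10, 8 and picks c1; Row would get 9.
- D: Player II compares 0, 16, 13 and picks c2; Row would get 6.
Maximizing over 12, 5, 9, 6, Row chooses A. Subgame-perfect outcome: (A, c1) with payoffs (12, 17).
For the simultaneous game, intersect best replies.
Row's best replies: c1→B; c2→D; c3→C.
Player II's best replies: A→c1; B→c2; C→c1; D→c2.
Only (D, c2) has each player best-responding; Nash payoffs (6, 16).
Row's commitment gain: 12 − 6 = 6.

6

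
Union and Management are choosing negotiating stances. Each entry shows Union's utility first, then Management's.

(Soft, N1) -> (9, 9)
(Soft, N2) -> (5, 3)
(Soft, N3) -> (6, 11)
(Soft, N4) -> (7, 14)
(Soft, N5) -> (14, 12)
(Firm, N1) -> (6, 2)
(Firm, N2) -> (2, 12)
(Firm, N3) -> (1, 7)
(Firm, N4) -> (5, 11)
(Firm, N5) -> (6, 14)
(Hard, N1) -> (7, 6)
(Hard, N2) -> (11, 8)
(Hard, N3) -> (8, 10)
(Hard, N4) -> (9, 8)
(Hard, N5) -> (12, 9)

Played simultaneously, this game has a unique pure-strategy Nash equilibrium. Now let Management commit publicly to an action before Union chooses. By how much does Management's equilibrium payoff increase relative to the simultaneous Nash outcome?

2

Work backward from Union's decision.
- N1: Union compares 9, 6, 7 and picks Soft; Management would get 9.
- N2: Union compares 5, 2, 11 and picks Hard; Management would get 8.
- N3: Union compares 6, 1, 8 and picks Hard; Management would get 10.
- N4: Union compares 7, 5, 9 and picks Hard; Management would get 8.
- N5: Union compares 14, 6, 12 and picks Soft; Management would get 12.
Maximizing over 9, 8, 10, 8, 12, Management chooses N5. Subgame-perfect outcome: (Soft, N5) with payoffs (14, 12).
Now find the simultaneous Nash equilibrium.
Union's best replies: N1→Soft; N2→Hard; N3→Hard; N4→Hard; N5→Soft.
Management's best replies: Soft→N4; Firm→N5; Hard→N3.
Only (Hard, N3) has each player best-responding; Nash payoffs (8, 10).
Management's commitment gain: 12 − 10 = 2.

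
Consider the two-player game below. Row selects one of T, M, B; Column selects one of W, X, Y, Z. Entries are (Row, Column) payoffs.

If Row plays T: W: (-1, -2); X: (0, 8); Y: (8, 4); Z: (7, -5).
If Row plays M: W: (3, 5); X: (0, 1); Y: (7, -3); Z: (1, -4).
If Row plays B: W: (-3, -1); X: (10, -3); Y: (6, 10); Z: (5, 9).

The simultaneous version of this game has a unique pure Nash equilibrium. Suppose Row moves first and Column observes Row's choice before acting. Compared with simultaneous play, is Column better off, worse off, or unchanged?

better off

Column best-responds to each possible Row move:
- T: Column compares -2, 8, 4, -5 and picks X; Row would get 0.
- M: Column compares 5, 1, -3, -4 and picks W; Row would get 3.
- B: Column compares -1, -3, 10, 9 and picks Y; Row would get 6.
Maximizing over 0, 3, 6, Row chooses B. Subgame-perfect outcome: (B, Y) with payoffs (6, 10).
Now find the simultaneous Nash equilibrium.
Row's best replies: W→M; X→B; Y→T; Z→T.
Column's best replies: T→X; M→W; B→Y.
The unique mutual best reply is (M, W), giving (3, 5).
Column earns 10 sequentially versus 5 at the Nash outcome: better off.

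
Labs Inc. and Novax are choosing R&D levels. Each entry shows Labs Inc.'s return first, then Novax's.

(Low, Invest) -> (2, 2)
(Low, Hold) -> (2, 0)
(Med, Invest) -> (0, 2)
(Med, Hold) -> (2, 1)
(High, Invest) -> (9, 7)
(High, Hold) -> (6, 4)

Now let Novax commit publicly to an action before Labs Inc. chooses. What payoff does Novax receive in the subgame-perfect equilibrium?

Solve by backward induction (Novax leads).
- Invest: Labs Inc. compares 2, 0, 9 and picks High; Novax would get 7.
- Hold: Labs Inc. compares 2, 2, 6 and picks High; Novax would get 4.
Among 7, 4, the best is 7 at Invest. Subgame-perfect outcome: (High, Invest) with payoffs (9, 7).

7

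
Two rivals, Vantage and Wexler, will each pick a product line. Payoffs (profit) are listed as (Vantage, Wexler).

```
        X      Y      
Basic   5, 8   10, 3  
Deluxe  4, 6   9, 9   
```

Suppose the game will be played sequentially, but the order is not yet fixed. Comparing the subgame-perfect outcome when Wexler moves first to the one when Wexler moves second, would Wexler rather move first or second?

If Vantage leads: Wexler's best replies are Basic→X, Deluxe→Y; Vantage's induced payoffs 5, 9; outcome (Deluxe, Y), payoffs (9, 9).
If Wexler leads: Vantage's best replies are X→Basic, Y→Basic; Wexler's induced payoffs 8, 3; outcome (Basic, X), payoffs (5, 8).
Wexler gets 8 moving first and 9 moving second, so Wexler prefers to move second.

second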